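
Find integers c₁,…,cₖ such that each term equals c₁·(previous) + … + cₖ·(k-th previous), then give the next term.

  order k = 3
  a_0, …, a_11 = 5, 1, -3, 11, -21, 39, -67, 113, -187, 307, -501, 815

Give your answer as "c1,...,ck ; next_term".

-2,0,1 ; -1323

  a_3 = -2·-3 + 0·1 + 1·5 = 11
  a_4 = -2·11 + 0·-3 + 1·1 = -21
  a_5 = -2·-21 + 0·11 + 1·-3 = 39
  a_6 = -2·39 + 0·-21 + 1·11 = -67
  a_7 = -2·-67 + 0·39 + 1·-21 = 113
  a_8 = -2·113 + 0·-67 + 1·39 = -187
  a_9 = -2·-187 + 0·113 + 1·-67 = 307
  a_10 = -2·307 + 0·-187 + 1·113 = -501
  a_11 = -2·-501 + 0·307 + 1·-187 = 815
  a_12 = -2·815 + 0·-501 + 1·307 = -1323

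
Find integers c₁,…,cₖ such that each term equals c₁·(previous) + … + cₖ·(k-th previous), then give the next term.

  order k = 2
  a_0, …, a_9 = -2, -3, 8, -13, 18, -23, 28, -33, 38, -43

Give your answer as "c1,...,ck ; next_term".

  a_2 = -2·-3 + -1·-2 = 8
  a_3 = -2·8 + -1·-3 = -13
  a_4 = -2·-13 + -1·8 = 18
  a_5 = -2·18 + -1·-13 = -23
  a_6 = -2·-23 + -1·18 = 28
  a_7 = -2·28 + -1·-23 = -33
  a_8 = -2·-33 + -1·28 = 38
  a_9 = -2·38 + -1·-33 = -43
  a_10 = -2·-43 + -1·38 = 48

-2,-1 ; 48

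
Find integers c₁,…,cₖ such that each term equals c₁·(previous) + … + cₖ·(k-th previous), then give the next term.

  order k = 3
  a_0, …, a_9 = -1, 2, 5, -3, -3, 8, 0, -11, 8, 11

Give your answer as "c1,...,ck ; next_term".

0,-1,1 ; -19

  a_3 = 0·5 + -1·2 + 1·-1 = -3
  a_4 = 0·-3 + -1·5 + 1·2 = -3
  a_5 = 0·-3 + -1·-3 + 1·5 = 8
  a_6 = 0·8 + -1·-3 + 1·-3 = 0
  a_7 = 0·0 + -1·8 + 1·-3 = -11
  a_8 = 0·-11 + -1·0 + 1·8 = 8
  a_9 = 0·8 + -1·-11 + 1·0 = 11
  a_10 = 0·11 + -1·8 + 1·-11 = -19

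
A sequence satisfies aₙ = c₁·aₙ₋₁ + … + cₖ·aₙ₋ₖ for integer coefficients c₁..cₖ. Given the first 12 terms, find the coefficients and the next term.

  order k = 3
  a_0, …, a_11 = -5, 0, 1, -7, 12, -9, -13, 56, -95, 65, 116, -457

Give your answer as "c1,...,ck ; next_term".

-2,-2,1 ; 747

  a_3 = -2·1 + -2·0 + 1·-5 = -7
  a_4 = -2·-7 + -2·1 + 1·0 = 12
  a_5 = -2·12 + -2·-7 + 1·1 = -9
  a_6 = -2·-9 + -2·12 + 1·-7 = -13
  a_7 = -2·-13 + -2·-9 + 1·12 = 56
  a_8 = -2·56 + -2·-13 + 1·-9 = -95
  a_9 = -2·-95 + -2·56 + 1·-13 = 65
  a_10 = -2·65 + -2·-95 + 1·56 = 116
  a_11 = -2·116 + -2·65 + 1·-95 = -457
  a_12 = -2·-457 + -2·116 + 1·65 = 747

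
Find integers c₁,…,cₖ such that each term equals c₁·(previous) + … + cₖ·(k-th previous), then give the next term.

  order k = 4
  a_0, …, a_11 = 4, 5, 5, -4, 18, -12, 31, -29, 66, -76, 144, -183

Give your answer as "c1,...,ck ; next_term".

  a_4 = -1·-4 + 1·5 + 1·5 + 1·4 = 18
  a_5 = -1·18 + 1·-4 + 1·5 + 1·5 = -12
  a_6 = -1·-12 + 1·18 + 1·-4 + 1·5 = 31
  a_7 = -1·31 + 1·-12 + 1·18 + 1·-4 = -29
  a_8 = -1·-29 + 1·31 + 1·-12 + 1·18 = 66
  a_9 = -1·66 + 1·-29 + 1·31 + 1·-12 = -76
  a_10 = -1·-76 + 1·66 + 1·-29 + 1·31 = 144
  a_11 = -1·144 + 1·-76 + 1·66 + 1·-29 = -183
  a_12 = -1·-183 + 1·144 + 1·-76 + 1·66 = 317

-1,1,1,1 ; 317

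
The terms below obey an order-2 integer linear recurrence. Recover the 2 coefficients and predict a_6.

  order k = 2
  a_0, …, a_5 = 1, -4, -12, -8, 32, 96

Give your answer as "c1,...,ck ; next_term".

  a_2 = 2·-4 + -4·1 = -12
  a_3 = 2·-12 + -4·-4 = -8
  a_4 = 2·-8 + -4·-12 = 32
  a_5 = 2·32 + -4·-8 = 96
  a_6 = 2·96 + -4·32 = 64

2,-4 ; 64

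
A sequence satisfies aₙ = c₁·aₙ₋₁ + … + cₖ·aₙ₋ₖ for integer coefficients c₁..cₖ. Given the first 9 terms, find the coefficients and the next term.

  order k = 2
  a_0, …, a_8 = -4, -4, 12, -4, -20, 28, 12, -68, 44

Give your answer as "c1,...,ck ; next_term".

-1,-2 ; 92

  a_2 = -1·-4 + -2·-4 = 12
  a_3 = -1·12 + -2·-4 = -4
  a_4 = -1·-4 + -2·12 = -20
  a_5 = -1·-20 + -2·-4 = 28
  a_6 = -1·28 + -2·-20 = 12
  a_7 = -1·12 + -2·28 = -68
  a_8 = -1·-68 + -2·12 = 44
  a_9 = -1·44 + -2·-68 = 92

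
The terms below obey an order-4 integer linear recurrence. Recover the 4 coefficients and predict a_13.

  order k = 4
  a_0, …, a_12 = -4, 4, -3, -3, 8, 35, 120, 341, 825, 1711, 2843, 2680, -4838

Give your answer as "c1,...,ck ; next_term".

4,-4,-1,-3 ; -38048

  a_4 = 4·-3 + -4·-3 + -1·4 + -3·-4 = 8
  a_5 = 4·8 + -4·-3 + -1·-3 + -3·4 = 35
  a_6 = 4·35 + -4·8 + -1·-3 + -3·-3 = 120
  a_7 = 4·120 + -4·35 + -1·8 + -3·-3 = 341
  a_8 = 4·341 + -4·120 + -1·35 + -3·8 = 825
  a_9 = 4·825 + -4·341 + -1·120 + -3·35 = 1711
  a_10 = 4·1711 + -4·825 + -1·341 + -3·120 = 2843
  a_11 = 4·2843 + -4·1711 + -1·825 + -3·341 = 2680
  a_12 = 4·2680 + -4·2843 + -1·1711 + -3·825 = -4838
  a_13 = 4·-4838 + -4·2680 + -1·2843 + -3·1711 = -38048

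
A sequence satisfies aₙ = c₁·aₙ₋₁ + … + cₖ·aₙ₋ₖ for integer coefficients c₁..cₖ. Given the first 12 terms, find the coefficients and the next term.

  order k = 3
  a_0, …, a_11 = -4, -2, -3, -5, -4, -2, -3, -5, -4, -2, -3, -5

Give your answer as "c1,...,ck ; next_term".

  a_3 = 1·-3 + -1·-2 + 1·-4 = -5
  a_4 = 1·-5 + -1·-3 + 1·-2 = -4
  a_5 = 1·-4 + -1·-5 + 1·-3 = -2
  a_6 = 1·-2 + -1·-4 + 1·-5 = -3
  a_7 = 1·-3 + -1·-2 + 1·-4 = -5
  a_8 = 1·-5 + -1·-3 + 1·-2 = -4
  a_9 = 1·-4 + -1·-5 + 1·-3 = -2
  a_10 = 1·-2 + -1·-4 + 1·-5 = -3
  a_11 = 1·-3 + -1·-2 + 1·-4 = -5
  a_12 = 1·-5 + -1·-3 + 1·-2 = -4

1,-1,1 ; -4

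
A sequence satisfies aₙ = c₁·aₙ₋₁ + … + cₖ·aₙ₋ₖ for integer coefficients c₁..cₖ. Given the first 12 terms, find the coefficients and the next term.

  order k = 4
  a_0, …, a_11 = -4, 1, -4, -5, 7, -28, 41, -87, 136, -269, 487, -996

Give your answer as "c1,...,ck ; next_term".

  a_4 = -3·-5 + -1·-4 + 4·1 + 4·-4 = 7
  a_5 = -3·7 + -1·-5 + 4·-4 + 4·1 = -28
  a_6 = -3·-28 + -1·7 + 4·-5 + 4·-4 = 41
  a_7 = -3·41 + -1·-28 + 4·7 + 4·-5 = -87
  a_8 = -3·-87 + -1·41 + 4·-28 + 4·7 = 136
  a_9 = -3·136 + -1·-87 + 4·41 + 4·-28 = -269
  a_10 = -3·-269 + -1·136 + 4·-87 + 4·41 = 487
  a_11 = -3·487 + -1·-269 + 4·136 + 4·-87 = -996
  a_12 = -3·-996 + -1·487 + 4·-269 + 4·136 = 1969

-3,-1,4,4 ; 1969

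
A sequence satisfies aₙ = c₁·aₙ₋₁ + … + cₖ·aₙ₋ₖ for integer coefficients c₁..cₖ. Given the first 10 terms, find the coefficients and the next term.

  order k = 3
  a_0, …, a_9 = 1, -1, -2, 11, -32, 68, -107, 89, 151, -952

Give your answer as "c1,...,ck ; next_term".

-3,-2,3 ; 2821

  a_3 = -3·-2 + -2·-1 + 3·1 = 11
  a_4 = -3·11 + -2·-2 + 3·-1 = -32
  a_5 = -3·-32 + -2·11 + 3·-2 = 68
  a_6 = -3·68 + -2·-32 + 3·11 = -107
  a_7 = -3·-107 + -2·68 + 3·-32 = 89
  a_8 = -3·89 + -2·-107 + 3·68 = 151
  a_9 = -3·151 + -2·89 + 3·-107 = -952
  a_10 = -3·-952 + -2·151 + 3·89 = 2821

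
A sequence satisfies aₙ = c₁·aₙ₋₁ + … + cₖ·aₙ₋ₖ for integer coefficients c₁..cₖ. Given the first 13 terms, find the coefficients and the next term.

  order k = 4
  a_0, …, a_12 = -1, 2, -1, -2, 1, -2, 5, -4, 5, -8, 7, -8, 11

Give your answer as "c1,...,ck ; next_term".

  a_4 = -1·-2 + 0·-1 + -1·2 + -1·-1 = 1
  a_5 = -1·1 + 0·-2 + -1·-1 + -1·2 = -2
  a_6 = -1·-2 + 0·1 + -1·-2 + -1·-1 = 5
  a_7 = -1·5 + 0·-2 + -1·1 + -1·-2 = -4
  a_8 = -1·-4 + 0·5 + -1·-2 + -1·1 = 5
  a_9 = -1·5 + 0·-4 + -1·5 + -1·-2 = -8
  a_10 = -1·-8 + 0·5 + -1·-4 + -1·5 = 7
  a_11 = -1·7 + 0·-8 + -1·5 + -1·-4 = -8
  a_12 = -1·-8 + 0·7 + -1·-8 + -1·5 = 11
  a_13 = -1·11 + 0·-8 + -1·7 + -1·-8 = -10

-1,0,-1,-1 ; -10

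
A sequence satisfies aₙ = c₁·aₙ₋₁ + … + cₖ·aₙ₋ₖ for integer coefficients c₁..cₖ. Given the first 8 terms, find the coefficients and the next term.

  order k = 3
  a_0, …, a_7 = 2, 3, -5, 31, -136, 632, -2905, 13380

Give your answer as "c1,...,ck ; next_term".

  a_3 = -4·-5 + 3·3 + 1·2 = 31
  a_4 = -4·31 + 3·-5 + 1·3 = -136
  a_5 = -4·-136 + 3·31 + 1·-5 = 632
  a_6 = -4·632 + 3·-136 + 1·31 = -2905
  a_7 = -4·-2905 + 3·632 + 1·-136 = 13380
  a_8 = -4·13380 + 3·-2905 + 1·632 = -61603

-4,3,1 ; -61603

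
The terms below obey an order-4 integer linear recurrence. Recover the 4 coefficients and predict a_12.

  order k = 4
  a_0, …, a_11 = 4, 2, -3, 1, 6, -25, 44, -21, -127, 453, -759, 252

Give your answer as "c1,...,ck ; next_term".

-2,-2,3,-1 ; 2500

  a_4 = -2·1 + -2·-3 + 3·2 + -1·4 = 6
  a_5 = -2·6 + -2·1 + 3·-3 + -1·2 = -25
  a_6 = -2·-25 + -2·6 + 3·1 + -1·-3 = 44
  a_7 = -2·44 + -2·-25 + 3·6 + -1·1 = -21
  a_8 = -2·-21 + -2·44 + 3·-25 + -1·6 = -127
  a_9 = -2·-127 + -2·-21 + 3·44 + -1·-25 = 453
  a_10 = -2·453 + -2·-127 + 3·-21 + -1·44 = -759
  a_11 = -2·-759 + -2·453 + 3·-127 + -1·-21 = 252
  a_12 = -2·252 + -2·-759 + 3·453 + -1·-127 = 2500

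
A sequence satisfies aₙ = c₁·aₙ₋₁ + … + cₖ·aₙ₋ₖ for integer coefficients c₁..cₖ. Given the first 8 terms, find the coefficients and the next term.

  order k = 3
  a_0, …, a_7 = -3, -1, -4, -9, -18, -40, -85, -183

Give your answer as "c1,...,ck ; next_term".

1,2,1 ; -393

  a_3 = 1·-4 + 2·-1 + 1·-3 = -9
  a_4 = 1·-9 + 2·-4 + 1·-1 = -18
  a_5 = 1·-18 + 2·-9 + 1·-4 = -40
  a_6 = 1·-40 + 2·-18 + 1·-9 = -85
  a_7 = 1·-85 + 2·-40 + 1·-18 = -183
  a_8 = 1·-183 + 2·-85 + 1·-40 = -393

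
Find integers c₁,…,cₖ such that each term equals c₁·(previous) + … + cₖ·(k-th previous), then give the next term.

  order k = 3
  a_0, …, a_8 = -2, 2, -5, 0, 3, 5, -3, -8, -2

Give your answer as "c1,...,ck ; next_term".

  a_3 = 0·-5 + -1·2 + -1·-2 = 0
  a_4 = 0·0 + -1·-5 + -1·2 = 3
  a_5 = 0·3 + -1·0 + -1·-5 = 5
  a_6 = 0·5 + -1·3 + -1·0 = -3
  a_7 = 0·-3 + -1·5 + -1·3 = -8
  a_8 = 0·-8 + -1·-3 + -1·5 = -2
  a_9 = 0·-2 + -1·-8 + -1·-3 = 11

0,-1,-1 ; 11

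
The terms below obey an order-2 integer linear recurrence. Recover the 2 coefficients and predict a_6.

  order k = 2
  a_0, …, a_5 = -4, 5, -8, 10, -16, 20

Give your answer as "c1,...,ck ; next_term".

0,2 ; -32

  a_2 = 0·5 + 2·-4 = -8
  a_3 = 0·-8 + 2·5 = 10
  a_4 = 0·10 + 2·-8 = -16
  a_5 = 0·-16 + 2·10 = 20
  a_6 = 0·20 + 2·-16 = -32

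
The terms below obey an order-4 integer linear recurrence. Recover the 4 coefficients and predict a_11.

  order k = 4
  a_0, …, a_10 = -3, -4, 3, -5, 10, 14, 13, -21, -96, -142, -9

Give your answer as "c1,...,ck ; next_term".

1,-1,-3,-2 ; 463

  a_4 = 1·-5 + -1·3 + -3·-4 + -2·-3 = 10
  a_5 = 1·10 + -1·-5 + -3·3 + -2·-4 = 14
  a_6 = 1·14 + -1·10 + -3·-5 + -2·3 = 13
  a_7 = 1·13 + -1·14 + -3·10 + -2·-5 = -21
  a_8 = 1·-21 + -1·13 + -3·14 + -2·10 = -96
  a_9 = 1·-96 + -1·-21 + -3·13 + -2·14 = -142
  a_10 = 1·-142 + -1·-96 + -3·-21 + -2·13 = -9
  a_11 = 1·-9 + -1·-142 + -3·-96 + -2·-21 = 463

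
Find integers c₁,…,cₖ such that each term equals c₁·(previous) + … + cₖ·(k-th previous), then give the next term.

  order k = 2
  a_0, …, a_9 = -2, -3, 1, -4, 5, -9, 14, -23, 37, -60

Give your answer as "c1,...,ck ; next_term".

-1,1 ; 97

  a_2 = -1·-3 + 1·-2 = 1
  a_3 = -1·1 + 1·-3 = -4
  a_4 = -1·-4 + 1·1 = 5
  a_5 = -1·5 + 1·-4 = -9
  a_6 = -1·-9 + 1·5 = 14
  a_7 = -1·14 + 1·-9 = -23
  a_8 = -1·-23 + 1·14 = 37
  a_9 = -1·37 + 1·-23 = -60
  a_10 = -1·-60 + 1·37 = 97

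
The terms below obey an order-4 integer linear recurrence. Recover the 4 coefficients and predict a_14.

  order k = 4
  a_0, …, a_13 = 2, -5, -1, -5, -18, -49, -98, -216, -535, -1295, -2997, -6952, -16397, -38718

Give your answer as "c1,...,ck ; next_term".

  a_4 = 2·-5 + -1·-1 + 3·-5 + 3·2 = -18
  a_5 = 2·-18 + -1·-5 + 3·-1 + 3·-5 = -49
  a_6 = 2·-49 + -1·-18 + 3·-5 + 3·-1 = -98
  a_7 = 2·-98 + -1·-49 + 3·-18 + 3·-5 = -216
  a_8 = 2·-216 + -1·-98 + 3·-49 + 3·-18 = -535
  a_9 = 2·-535 + -1·-216 + 3·-98 + 3·-49 = -1295
  a_10 = 2·-1295 + -1·-535 + 3·-216 + 3·-98 = -2997
  a_11 = 2·-2997 + -1·-1295 + 3·-535 + 3·-216 = -6952
  a_12 = 2·-6952 + -1·-2997 + 3·-1295 + 3·-535 = -16397
  a_13 = 2·-16397 + -1·-6952 + 3·-2997 + 3·-1295 = -38718
  a_14 = 2·-38718 + -1·-16397 + 3·-6952 + 3·-2997 = -90886

2,-1,3,3 ; -90886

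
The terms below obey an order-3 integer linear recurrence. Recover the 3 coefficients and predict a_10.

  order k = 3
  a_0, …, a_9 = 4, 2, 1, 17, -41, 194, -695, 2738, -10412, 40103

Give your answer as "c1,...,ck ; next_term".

-3,4,3 ; -153743

  a_3 = -3·1 + 4·2 + 3·4 = 17
  a_4 = -3·17 + 4·1 + 3·2 = -41
  a_5 = -3·-41 + 4·17 + 3·1 = 194
  a_6 = -3·194 + 4·-41 + 3·17 = -695
  a_7 = -3·-695 + 4·194 + 3·-41 = 2738
  a_8 = -3·2738 + 4·-695 + 3·194 = -10412
  a_9 = -3·-10412 + 4·2738 + 3·-695 = 40103
  a_10 = -3·40103 + 4·-10412 + 3·2738 = -153743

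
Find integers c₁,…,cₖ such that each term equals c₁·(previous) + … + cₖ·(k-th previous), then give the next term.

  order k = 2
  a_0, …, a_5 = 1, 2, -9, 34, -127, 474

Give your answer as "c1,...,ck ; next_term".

  a_2 = -4·2 + -1·1 = -9
  a_3 = -4·-9 + -1·2 = 34
  a_4 = -4·34 + -1·-9 = -127
  a_5 = -4·-127 + -1·34 = 474
  a_6 = -4·474 + -1·-127 = -1769

-4,-1 ; -1769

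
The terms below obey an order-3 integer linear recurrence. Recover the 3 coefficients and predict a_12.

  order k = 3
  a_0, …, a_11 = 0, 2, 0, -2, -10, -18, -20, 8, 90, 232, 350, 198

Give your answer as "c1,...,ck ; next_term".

2,-1,-3 ; -650

  a_3 = 2·0 + -1·2 + -3·0 = -2
  a_4 = 2·-2 + -1·0 + -3·2 = -10
  a_5 = 2·-10 + -1·-2 + -3·0 = -18
  a_6 = 2·-18 + -1·-10 + -3·-2 = -20
  a_7 = 2·-20 + -1·-18 + -3·-10 = 8
  a_8 = 2·8 + -1·-20 + -3·-18 = 90
  a_9 = 2·90 + -1·8 + -3·-20 = 232
  a_10 = 2·232 + -1·90 + -3·8 = 350
  a_11 = 2·350 + -1·232 + -3·90 = 198
  a_12 = 2·198 + -1·350 + -3·232 = -650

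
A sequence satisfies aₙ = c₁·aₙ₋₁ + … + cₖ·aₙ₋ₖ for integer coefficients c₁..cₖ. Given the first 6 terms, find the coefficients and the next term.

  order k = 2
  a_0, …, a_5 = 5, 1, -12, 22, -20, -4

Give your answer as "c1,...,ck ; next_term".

-2,-2 ; 48

  a_2 = -2·1 + -2·5 = -12
  a_3 = -2·-12 + -2·1 = 22
  a_4 = -2·22 + -2·-12 = -20
  a_5 = -2·-20 + -2·22 = -4
  a_6 = -2·-4 + -2·-20 = 48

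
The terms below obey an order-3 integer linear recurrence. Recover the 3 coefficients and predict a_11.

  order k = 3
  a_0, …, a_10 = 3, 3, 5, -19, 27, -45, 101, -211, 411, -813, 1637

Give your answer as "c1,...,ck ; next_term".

  a_3 = -2·5 + -1·3 + -2·3 = -19
  a_4 = -2·-19 + -1·5 + -2·3 = 27
  a_5 = -2·27 + -1·-19 + -2·5 = -45
  a_6 = -2·-45 + -1·27 + -2·-19 = 101
  a_7 = -2·101 + -1·-45 + -2·27 = -211
  a_8 = -2·-211 + -1·101 + -2·-45 = 411
  a_9 = -2·411 + -1·-211 + -2·101 = -813
  a_10 = -2·-813 + -1·411 + -2·-211 = 1637
  a_11 = -2·1637 + -1·-813 + -2·411 = -3283

-2,-1,-2 ; -3283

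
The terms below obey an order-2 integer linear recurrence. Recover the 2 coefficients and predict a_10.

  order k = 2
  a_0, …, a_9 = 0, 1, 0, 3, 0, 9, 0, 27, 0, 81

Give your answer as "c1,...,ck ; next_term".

0,3 ; 0

  a_2 = 0·1 + 3·0 = 0
  a_3 = 0·0 + 3·1 = 3
  a_4 = 0·3 + 3·0 = 0
  a_5 = 0·0 + 3·3 = 9
  a_6 = 0·9 + 3·0 = 0
  a_7 = 0·0 + 3·9 = 27
  a_8 = 0·27 + 3·0 = 0
  a_9 = 0·0 + 3·27 = 81
  a_10 = 0·81 + 3·0 = 0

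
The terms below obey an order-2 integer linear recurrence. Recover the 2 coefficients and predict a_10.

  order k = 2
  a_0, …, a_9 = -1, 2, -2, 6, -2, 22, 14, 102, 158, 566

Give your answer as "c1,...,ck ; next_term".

  a_2 = 1·2 + 4·-1 = -2
  a_3 = 1·-2 + 4·2 = 6
  a_4 = 1·6 + 4·-2 = -2
  a_5 = 1·-2 + 4·6 = 22
  a_6 = 1·22 + 4·-2 = 14
  a_7 = 1·14 + 4·22 = 102
  a_8 = 1·102 + 4·14 = 158
  a_9 = 1·158 + 4·102 = 566
  a_10 = 1·566 + 4·158 = 1198

1,4 ; 1198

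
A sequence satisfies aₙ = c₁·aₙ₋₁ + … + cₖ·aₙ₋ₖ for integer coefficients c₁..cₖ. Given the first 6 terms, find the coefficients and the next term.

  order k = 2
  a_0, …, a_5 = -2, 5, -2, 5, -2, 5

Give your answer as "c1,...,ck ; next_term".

  a_2 = 0·5 + 1·-2 = -2
  a_3 = 0·-2 + 1·5 = 5
  a_4 = 0·5 + 1·-2 = -2
  a_5 = 0·-2 + 1·5 = 5
  a_6 = 0·5 + 1·-2 = -2

0,1 ; -2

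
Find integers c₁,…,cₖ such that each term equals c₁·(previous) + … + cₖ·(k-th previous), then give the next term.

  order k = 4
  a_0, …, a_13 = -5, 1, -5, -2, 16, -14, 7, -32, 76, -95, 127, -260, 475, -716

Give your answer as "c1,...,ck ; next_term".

-2,-2,-3,-1 ; 1135

  a_4 = -2·-2 + -2·-5 + -3·1 + -1·-5 = 16
  a_5 = -2·16 + -2·-2 + -3·-5 + -1·1 = -14
  a_6 = -2·-14 + -2·16 + -3·-2 + -1·-5 = 7
  a_7 = -2·7 + -2·-14 + -3·16 + -1·-2 = -32
  a_8 = -2·-32 + -2·7 + -3·-14 + -1·16 = 76
  a_9 = -2·76 + -2·-32 + -3·7 + -1·-14 = -95
  a_10 = -2·-95 + -2·76 + -3·-32 + -1·7 = 127
  a_11 = -2·127 + -2·-95 + -3·76 + -1·-32 = -260
  a_12 = -2·-260 + -2·127 + -3·-95 + -1·76 = 475
  a_13 = -2·475 + -2·-260 + -3·127 + -1·-95 = -716
  a_14 = -2·-716 + -2·475 + -3·-260 + -1·127 = 1135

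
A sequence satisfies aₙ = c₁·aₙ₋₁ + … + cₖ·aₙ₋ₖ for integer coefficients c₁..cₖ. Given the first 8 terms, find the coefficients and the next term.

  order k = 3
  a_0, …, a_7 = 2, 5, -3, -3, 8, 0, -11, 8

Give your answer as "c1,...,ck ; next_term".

0,-1,1 ; 11

  a_3 = 0·-3 + -1·5 + 1·2 = -3
  a_4 = 0·-3 + -1·-3 + 1·5 = 8
  a_5 = 0·8 + -1·-3 + 1·-3 = 0
  a_6 = 0·0 + -1·8 + 1·-3 = -11
  a_7 = 0·-11 + -1·0 + 1·8 = 8
  a_8 = 0·8 + -1·-11 + 1·0 = 11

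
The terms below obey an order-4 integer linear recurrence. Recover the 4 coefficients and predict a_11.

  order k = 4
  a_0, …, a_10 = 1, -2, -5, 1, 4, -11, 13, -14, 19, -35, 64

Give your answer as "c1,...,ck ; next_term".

  a_4 = -2·1 + -1·-5 + 0·-2 + 1·1 = 4
  a_5 = -2·4 + -1·1 + 0·-5 + 1·-2 = -11
  a_6 = -2·-11 + -1·4 + 0·1 + 1·-5 = 13
  a_7 = -2·13 + -1·-11 + 0·4 + 1·1 = -14
  a_8 = -2·-14 + -1·13 + 0·-11 + 1·4 = 19
  a_9 = -2·19 + -1·-14 + 0·13 + 1·-11 = -35
  a_10 = -2·-35 + -1·19 + 0·-14 + 1·13 = 64
  a_11 = -2·64 + -1·-35 + 0·19 + 1·-14 = -107

-2,-1,0,1 ; -107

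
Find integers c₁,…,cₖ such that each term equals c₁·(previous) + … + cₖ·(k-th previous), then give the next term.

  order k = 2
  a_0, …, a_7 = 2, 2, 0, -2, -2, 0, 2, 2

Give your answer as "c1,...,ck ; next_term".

  a_2 = 1·2 + -1·2 = 0
  a_3 = 1·0 + -1·2 = -2
  a_4 = 1·-2 + -1·0 = -2
  a_5 = 1·-2 + -1·-2 = 0
  a_6 = 1·0 + -1·-2 = 2
  a_7 = 1·2 + -1·0 = 2
  a_8 = 1·2 + -1·2 = 0

1,-1 ; 0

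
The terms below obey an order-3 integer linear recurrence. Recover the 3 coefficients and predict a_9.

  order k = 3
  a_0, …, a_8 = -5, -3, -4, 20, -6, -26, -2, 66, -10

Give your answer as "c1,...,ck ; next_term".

-1,-2,-2 ; -118

  a_3 = -1·-4 + -2·-3 + -2·-5 = 20
  a_4 = -1·20 + -2·-4 + -2·-3 = -6
  a_5 = -1·-6 + -2·20 + -2·-4 = -26
  a_6 = -1·-26 + -2·-6 + -2·20 = -2
  a_7 = -1·-2 + -2·-26 + -2·-6 = 66
  a_8 = -1·66 + -2·-2 + -2·-26 = -10
  a_9 = -1·-10 + -2·66 + -2·-2 = -118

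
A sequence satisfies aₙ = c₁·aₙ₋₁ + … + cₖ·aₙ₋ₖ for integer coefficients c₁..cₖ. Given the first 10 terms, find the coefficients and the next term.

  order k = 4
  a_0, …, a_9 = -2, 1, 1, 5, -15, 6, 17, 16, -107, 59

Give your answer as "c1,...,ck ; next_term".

  a_4 = -1·5 + -2·1 + -2·1 + 3·-2 = -15
  a_5 = -1·-15 + -2·5 + -2·1 + 3·1 = 6
  a_6 = -1·6 + -2·-15 + -2·5 + 3·1 = 17
  a_7 = -1·17 + -2·6 + -2·-15 + 3·5 = 16
  a_8 = -1·16 + -2·17 + -2·6 + 3·-15 = -107
  a_9 = -1·-107 + -2·16 + -2·17 + 3·6 = 59
  a_10 = -1·59 + -2·-107 + -2·16 + 3·17 = 174

-1,-2,-2,3 ; 174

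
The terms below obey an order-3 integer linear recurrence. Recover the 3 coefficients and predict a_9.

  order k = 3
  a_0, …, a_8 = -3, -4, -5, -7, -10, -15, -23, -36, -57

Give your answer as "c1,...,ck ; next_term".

  a_3 = 2·-5 + 0·-4 + -1·-3 = -7
  a_4 = 2·-7 + 0·-5 + -1·-4 = -10
  a_5 = 2·-10 + 0·-7 + -1·-5 = -15
  a_6 = 2·-15 + 0·-10 + -1·-7 = -23
  a_7 = 2·-23 + 0·-15 + -1·-10 = -36
  a_8 = 2·-36 + 0·-23 + -1·-15 = -57
  a_9 = 2·-57 + 0·-36 + -1·-23 = -91

2,0,-1 ; -91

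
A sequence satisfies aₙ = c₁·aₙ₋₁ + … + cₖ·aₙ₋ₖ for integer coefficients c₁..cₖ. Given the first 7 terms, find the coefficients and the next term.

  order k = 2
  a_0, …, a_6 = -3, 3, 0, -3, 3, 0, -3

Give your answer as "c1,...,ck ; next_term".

  a_2 = -1·3 + -1·-3 = 0
  a_3 = -1·0 + -1·3 = -3
  a_4 = -1·-3 + -1·0 = 3
  a_5 = -1·3 + -1·-3 = 0
  a_6 = -1·0 + -1·3 = -3
  a_7 = -1·-3 + -1·0 = 3

-1,-1 ; 3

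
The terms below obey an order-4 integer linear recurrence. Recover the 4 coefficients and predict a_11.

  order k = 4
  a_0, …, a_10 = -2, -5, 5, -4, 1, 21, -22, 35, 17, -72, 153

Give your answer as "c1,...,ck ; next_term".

0,1,2,-3 ; -143

  a_4 = 0·-4 + 1·5 + 2·-5 + -3·-2 = 1
  a_5 = 0·1 + 1·-4 + 2·5 + -3·-5 = 21
  a_6 = 0·21 + 1·1 + 2·-4 + -3·5 = -22
  a_7 = 0·-22 + 1·21 + 2·1 + -3·-4 = 35
  a_8 = 0·35 + 1·-22 + 2·21 + -3·1 = 17
  a_9 = 0·17 + 1·35 + 2·-22 + -3·21 = -72
  a_10 = 0·-72 + 1·17 + 2·35 + -3·-22 = 153
  a_11 = 0·153 + 1·-72 + 2·17 + -3·35 = -143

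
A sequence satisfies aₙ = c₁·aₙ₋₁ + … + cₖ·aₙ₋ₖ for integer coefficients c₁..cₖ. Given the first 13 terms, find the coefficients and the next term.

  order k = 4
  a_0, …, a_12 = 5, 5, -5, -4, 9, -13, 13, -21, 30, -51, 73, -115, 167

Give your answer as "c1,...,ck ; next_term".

-1,1,1,1 ; -260

  a_4 = -1·-4 + 1·-5 + 1·5 + 1·5 = 9
  a_5 = -1·9 + 1·-4 + 1·-5 + 1·5 = -13
  a_6 = -1·-13 + 1·9 + 1·-4 + 1·-5 = 13
  a_7 = -1·13 + 1·-13 + 1·9 + 1·-4 = -21
  a_8 = -1·-21 + 1·13 + 1·-13 + 1·9 = 30
  a_9 = -1·30 + 1·-21 + 1·13 + 1·-13 = -51
  a_10 = -1·-51 + 1·30 + 1·-21 + 1·13 = 73
  a_11 = -1·73 + 1·-51 + 1·30 + 1·-21 = -115
  a_12 = -1·-115 + 1·73 + 1·-51 + 1·30 = 167
  a_13 = -1·167 + 1·-115 + 1·73 + 1·-51 = -260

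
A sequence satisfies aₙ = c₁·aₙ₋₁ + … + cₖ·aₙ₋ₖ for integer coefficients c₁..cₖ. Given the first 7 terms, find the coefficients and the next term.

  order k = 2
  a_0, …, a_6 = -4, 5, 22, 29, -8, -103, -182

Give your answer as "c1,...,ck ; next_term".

2,-3 ; -55

  a_2 = 2·5 + -3·-4 = 22
  a_3 = 2·22 + -3·5 = 29
  a_4 = 2·29 + -3·22 = -8
  a_5 = 2·-8 + -3·29 = -103
  a_6 = 2·-103 + -3·-8 = -182
  a_7 = 2·-182 + -3·-103 = -55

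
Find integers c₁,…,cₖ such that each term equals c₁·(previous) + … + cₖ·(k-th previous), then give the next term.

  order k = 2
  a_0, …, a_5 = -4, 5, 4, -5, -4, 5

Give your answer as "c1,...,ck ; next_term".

  a_2 = 0·5 + -1·-4 = 4
  a_3 = 0·4 + -1·5 = -5
  a_4 = 0·-5 + -1·4 = -4
  a_5 = 0·-4 + -1·-5 = 5
  a_6 = 0·5 + -1·-4 = 4

0,-1 ; 4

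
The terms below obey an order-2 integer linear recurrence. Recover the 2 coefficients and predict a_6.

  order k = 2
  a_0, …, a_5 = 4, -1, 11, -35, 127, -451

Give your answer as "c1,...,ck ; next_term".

  a_2 = -3·-1 + 2·4 = 11
  a_3 = -3·11 + 2·-1 = -35
  a_4 = -3·-35 + 2·11 = 127
  a_5 = -3·127 + 2·-35 = -451
  a_6 = -3·-451 + 2·127 = 1607

-3,2 ; 1607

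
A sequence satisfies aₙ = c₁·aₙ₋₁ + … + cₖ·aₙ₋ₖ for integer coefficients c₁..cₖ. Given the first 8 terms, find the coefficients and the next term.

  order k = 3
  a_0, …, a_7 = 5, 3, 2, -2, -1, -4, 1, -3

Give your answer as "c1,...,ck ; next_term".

  a_3 = 0·2 + 1·3 + -1·5 = -2
  a_4 = 0·-2 + 1·2 + -1·3 = -1
  a_5 = 0·-1 + 1·-2 + -1·2 = -4
  a_6 = 0·-4 + 1·-1 + -1·-2 = 1
  a_7 = 0·1 + 1·-4 + -1·-1 = -3
  a_8 = 0·-3 + 1·1 + -1·-4 = 5

0,1,-1 ; 5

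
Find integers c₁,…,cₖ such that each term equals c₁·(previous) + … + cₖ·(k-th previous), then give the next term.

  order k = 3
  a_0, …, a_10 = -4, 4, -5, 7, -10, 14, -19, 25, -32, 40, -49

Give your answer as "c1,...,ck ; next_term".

-3,-3,-1 ; 59

  a_3 = -3·-5 + -3·4 + -1·-4 = 7
  a_4 = -3·7 + -3·-5 + -1·4 = -10
  a_5 = -3·-10 + -3·7 + -1·-5 = 14
  a_6 = -3·14 + -3·-10 + -1·7 = -19
  a_7 = -3·-19 + -3·14 + -1·-10 = 25
  a_8 = -3·25 + -3·-19 + -1·14 = -32
  a_9 = -3·-32 + -3·25 + -1·-19 = 40
  a_10 = -3·40 + -3·-32 + -1·25 = -49
  a_11 = -3·-49 + -3·40 + -1·-32 = 59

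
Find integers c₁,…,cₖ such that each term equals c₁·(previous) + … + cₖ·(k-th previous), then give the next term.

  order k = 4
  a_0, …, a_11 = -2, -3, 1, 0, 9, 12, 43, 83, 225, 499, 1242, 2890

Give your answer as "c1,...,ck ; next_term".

2,2,-3,1 ; 6992

  a_4 = 2·0 + 2·1 + -3·-3 + 1·-2 = 9
  a_5 = 2·9 + 2·0 + -3·1 + 1·-3 = 12
  a_6 = 2·12 + 2·9 + -3·0 + 1·1 = 43
  a_7 = 2·43 + 2·12 + -3·9 + 1·0 = 83
  a_8 = 2·83 + 2·43 + -3·12 + 1·9 = 225
  a_9 = 2·225 + 2·83 + -3·43 + 1·12 = 499
  a_10 = 2·499 + 2·225 + -3·83 + 1·43 = 1242
  a_11 = 2·1242 + 2·499 + -3·225 + 1·83 = 2890
  a_12 = 2·2890 + 2·1242 + -3·499 + 1·225 = 6992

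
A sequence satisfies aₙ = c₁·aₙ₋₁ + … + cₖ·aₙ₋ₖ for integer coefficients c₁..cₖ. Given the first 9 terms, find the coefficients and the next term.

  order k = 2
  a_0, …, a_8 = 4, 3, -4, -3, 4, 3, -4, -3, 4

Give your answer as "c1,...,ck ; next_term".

0,-1 ; 3

  a_2 = 0·3 + -1·4 = -4
  a_3 = 0·-4 + -1·3 = -3
  a_4 = 0·-3 + -1·-4 = 4
  a_5 = 0·4 + -1·-3 = 3
  a_6 = 0·3 + -1·4 = -4
  a_7 = 0·-4 + -1·3 = -3
  a_8 = 0·-3 + -1·-4 = 4
  a_9 = 0·4 + -1·-3 = 3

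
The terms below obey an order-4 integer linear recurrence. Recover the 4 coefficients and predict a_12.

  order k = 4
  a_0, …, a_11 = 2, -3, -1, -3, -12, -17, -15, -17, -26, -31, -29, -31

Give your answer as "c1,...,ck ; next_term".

  a_4 = 2·-3 + -2·-1 + 2·-3 + -1·2 = -12
  a_5 = 2·-12 + -2·-3 + 2·-1 + -1·-3 = -17
  a_6 = 2·-17 + -2·-12 + 2·-3 + -1·-1 = -15
  a_7 = 2·-15 + -2·-17 + 2·-12 + -1·-3 = -17
  a_8 = 2·-17 + -2·-15 + 2·-17 + -1·-12 = -26
  a_9 = 2·-26 + -2·-17 + 2·-15 + -1·-17 = -31
  a_10 = 2·-31 + -2·-26 + 2·-17 + -1·-15 = -29
  a_11 = 2·-29 + -2·-31 + 2·-26 + -1·-17 = -31
  a_12 = 2·-31 + -2·-29 + 2·-31 + -1·-26 = -40

2,-2,2,-1 ; -40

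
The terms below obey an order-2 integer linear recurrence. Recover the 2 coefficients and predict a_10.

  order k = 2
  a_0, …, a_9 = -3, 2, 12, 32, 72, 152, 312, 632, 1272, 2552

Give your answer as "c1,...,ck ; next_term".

  a_2 = 3·2 + -2·-3 = 12
  a_3 = 3·12 + -2·2 = 32
  a_4 = 3·32 + -2·12 = 72
  a_5 = 3·72 + -2·32 = 152
  a_6 = 3·152 + -2·72 = 312
  a_7 = 3·312 + -2·152 = 632
  a_8 = 3·632 + -2·312 = 1272
  a_9 = 3·1272 + -2·632 = 2552
  a_10 = 3·2552 + -2·1272 = 5112

3,-2 ; 5112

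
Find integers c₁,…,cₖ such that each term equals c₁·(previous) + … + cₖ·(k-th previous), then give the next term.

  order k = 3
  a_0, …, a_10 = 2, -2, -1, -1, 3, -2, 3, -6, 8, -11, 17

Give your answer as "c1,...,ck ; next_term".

-1,0,-1 ; -25

  a_3 = -1·-1 + 0·-2 + -1·2 = -1
  a_4 = -1·-1 + 0·-1 + -1·-2 = 3
  a_5 = -1·3 + 0·-1 + -1·-1 = -2
  a_6 = -1·-2 + 0·3 + -1·-1 = 3
  a_7 = -1·3 + 0·-2 + -1·3 = -6
  a_8 = -1·-6 + 0·3 + -1·-2 = 8
  a_9 = -1·8 + 0·-6 + -1·3 = -11
  a_10 = -1·-11 + 0·8 + -1·-6 = 17
  a_11 = -1·17 + 0·-11 + -1·8 = -25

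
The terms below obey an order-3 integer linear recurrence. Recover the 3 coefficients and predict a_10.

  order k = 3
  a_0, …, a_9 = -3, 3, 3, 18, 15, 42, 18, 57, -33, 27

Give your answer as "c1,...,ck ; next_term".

  a_3 = 1·3 + 2·3 + -3·-3 = 18
  a_4 = 1·18 + 2·3 + -3·3 = 15
  a_5 = 1·15 + 2·18 + -3·3 = 42
  a_6 = 1·42 + 2·15 + -3·18 = 18
  a_7 = 1·18 + 2·42 + -3·15 = 57
  a_8 = 1·57 + 2·18 + -3·42 = -33
  a_9 = 1·-33 + 2·57 + -3·18 = 27
  a_10 = 1·27 + 2·-33 + -3·57 = -210

1,2,-3 ; -210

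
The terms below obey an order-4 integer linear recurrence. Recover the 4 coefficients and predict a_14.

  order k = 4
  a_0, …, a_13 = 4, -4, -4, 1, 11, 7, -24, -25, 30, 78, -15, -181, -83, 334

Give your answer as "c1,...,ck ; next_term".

-1,-2,-3,-2 ; 405

  a_4 = -1·1 + -2·-4 + -3·-4 + -2·4 = 11
  a_5 = -1·11 + -2·1 + -3·-4 + -2·-4 = 7
  a_6 = -1·7 + -2·11 + -3·1 + -2·-4 = -24
  a_7 = -1·-24 + -2·7 + -3·11 + -2·1 = -25
  a_8 = -1·-25 + -2·-24 + -3·7 + -2·11 = 30
  a_9 = -1·30 + -2·-25 + -3·-24 + -2·7 = 78
  a_10 = -1·78 + -2·30 + -3·-25 + -2·-24 = -15
  a_11 = -1·-15 + -2·78 + -3·30 + -2·-25 = -181
  a_12 = -1·-181 + -2·-15 + -3·78 + -2·30 = -83
  a_13 = -1·-83 + -2·-181 + -3·-15 + -2·78 = 334
  a_14 = -1·334 + -2·-83 + -3·-181 + -2·-15 = 405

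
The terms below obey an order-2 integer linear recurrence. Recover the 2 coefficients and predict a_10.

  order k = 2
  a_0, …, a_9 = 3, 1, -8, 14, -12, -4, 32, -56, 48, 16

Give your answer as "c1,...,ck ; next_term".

  a_2 = -2·1 + -2·3 = -8
  a_3 = -2·-8 + -2·1 = 14
  a_4 = -2·14 + -2·-8 = -12
  a_5 = -2·-12 + -2·14 = -4
  a_6 = -2·-4 + -2·-12 = 32
  a_7 = -2·32 + -2·-4 = -56
  a_8 = -2·-56 + -2·32 = 48
  a_9 = -2·48 + -2·-56 = 16
  a_10 = -2·16 + -2·48 = -128

-2,-2 ; -128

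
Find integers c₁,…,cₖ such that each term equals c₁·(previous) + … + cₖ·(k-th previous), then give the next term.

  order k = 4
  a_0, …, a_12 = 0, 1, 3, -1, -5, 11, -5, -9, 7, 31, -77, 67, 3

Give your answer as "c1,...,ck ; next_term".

  a_4 = -2·-1 + -2·3 + -1·1 + 2·0 = -5
  a_5 = -2·-5 + -2·-1 + -1·3 + 2·1 = 11
  a_6 = -2·11 + -2·-5 + -1·-1 + 2·3 = -5
  a_7 = -2·-5 + -2·11 + -1·-5 + 2·-1 = -9
  a_8 = -2·-9 + -2·-5 + -1·11 + 2·-5 = 7
  a_9 = -2·7 + -2·-9 + -1·-5 + 2·11 = 31
  a_10 = -2·31 + -2·7 + -1·-9 + 2·-5 = -77
  a_11 = -2·-77 + -2·31 + -1·7 + 2·-9 = 67
  a_12 = -2·67 + -2·-77 + -1·31 + 2·7 = 3
  a_13 = -2·3 + -2·67 + -1·-77 + 2·31 = -1

-2,-2,-1,2 ; -1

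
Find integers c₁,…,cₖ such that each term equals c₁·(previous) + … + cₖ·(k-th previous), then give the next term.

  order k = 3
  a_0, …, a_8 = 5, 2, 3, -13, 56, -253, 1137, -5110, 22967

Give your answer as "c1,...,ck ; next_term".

-4,2,-1 ; -103225

  a_3 = -4·3 + 2·2 + -1·5 = -13
  a_4 = -4·-13 + 2·3 + -1·2 = 56
  a_5 = -4·56 + 2·-13 + -1·3 = -253
  a_6 = -4·-253 + 2·56 + -1·-13 = 1137
  a_7 = -4·1137 + 2·-253 + -1·56 = -5110
  a_8 = -4·-5110 + 2·1137 + -1·-253 = 22967
  a_9 = -4·22967 + 2·-5110 + -1·1137 = -103225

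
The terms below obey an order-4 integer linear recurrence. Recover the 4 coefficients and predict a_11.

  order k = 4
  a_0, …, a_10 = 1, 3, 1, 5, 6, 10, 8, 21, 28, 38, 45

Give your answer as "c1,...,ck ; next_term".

0,0,1,3 ; 91

  a_4 = 0·5 + 0·1 + 1·3 + 3·1 = 6
  a_5 = 0·6 + 0·5 + 1·1 + 3·3 = 10
  a_6 = 0·10 + 0·6 + 1·5 + 3·1 = 8
  a_7 = 0·8 + 0·10 + 1·6 + 3·5 = 21
  a_8 = 0·21 + 0·8 + 1·10 + 3·6 = 28
  a_9 = 0·28 + 0·21 + 1·8 + 3·10 = 38
  a_10 = 0·38 + 0·28 + 1·21 + 3·8 = 45
  a_11 = 0·45 + 0·38 + 1·28 + 3·21 = 91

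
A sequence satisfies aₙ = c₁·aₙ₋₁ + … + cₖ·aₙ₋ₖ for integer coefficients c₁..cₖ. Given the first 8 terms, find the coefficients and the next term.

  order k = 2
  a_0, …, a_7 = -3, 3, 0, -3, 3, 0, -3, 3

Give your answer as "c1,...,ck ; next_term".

  a_2 = -1·3 + -1·-3 = 0
  a_3 = -1·0 + -1·3 = -3
  a_4 = -1·-3 + -1·0 = 3
  a_5 = -1·3 + -1·-3 = 0
  a_6 = -1·0 + -1·3 = -3
  a_7 = -1·-3 + -1·0 = 3
  a_8 = -1·3 + -1·-3 = 0

-1,-1 ; 0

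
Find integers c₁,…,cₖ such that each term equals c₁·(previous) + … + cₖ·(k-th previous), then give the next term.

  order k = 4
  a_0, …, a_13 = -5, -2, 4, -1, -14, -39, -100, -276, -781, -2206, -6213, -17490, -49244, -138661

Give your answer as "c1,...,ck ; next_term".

3,-1,1,1 ; -390442

  a_4 = 3·-1 + -1·4 + 1·-2 + 1·-5 = -14
  a_5 = 3·-14 + -1·-1 + 1·4 + 1·-2 = -39
  a_6 = 3·-39 + -1·-14 + 1·-1 + 1·4 = -100
  a_7 = 3·-100 + -1·-39 + 1·-14 + 1·-1 = -276
  a_8 = 3·-276 + -1·-100 + 1·-39 + 1·-14 = -781
  a_9 = 3·-781 + -1·-276 + 1·-100 + 1·-39 = -2206
  a_10 = 3·-2206 + -1·-781 + 1·-276 + 1·-100 = -6213
  a_11 = 3·-6213 + -1·-2206 + 1·-781 + 1·-276 = -17490
  a_12 = 3·-17490 + -1·-6213 + 1·-2206 + 1·-781 = -49244
  a_13 = 3·-49244 + -1·-17490 + 1·-6213 + 1·-2206 = -138661
  a_14 = 3·-138661 + -1·-49244 + 1·-17490 + 1·-6213 = -390442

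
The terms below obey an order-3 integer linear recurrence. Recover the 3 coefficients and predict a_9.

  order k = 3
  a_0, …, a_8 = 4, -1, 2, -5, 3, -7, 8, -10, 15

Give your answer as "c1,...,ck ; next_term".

0,1,-1 ; -18

  a_3 = 0·2 + 1·-1 + -1·4 = -5
  a_4 = 0·-5 + 1·2 + -1·-1 = 3
  a_5 = 0·3 + 1·-5 + -1·2 = -7
  a_6 = 0·-7 + 1·3 + -1·-5 = 8
  a_7 = 0·8 + 1·-7 + -1·3 = -10
  a_8 = 0·-10 + 1·8 + -1·-7 = 15
  a_9 = 0·15 + 1·-10 + -1·8 = -18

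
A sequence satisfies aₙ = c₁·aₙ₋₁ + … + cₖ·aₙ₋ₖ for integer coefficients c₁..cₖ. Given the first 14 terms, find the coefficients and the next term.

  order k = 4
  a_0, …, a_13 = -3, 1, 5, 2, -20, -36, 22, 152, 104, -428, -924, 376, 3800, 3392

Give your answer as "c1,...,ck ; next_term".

  a_4 = 2·2 + -4·5 + 2·1 + 2·-3 = -20
  a_5 = 2·-20 + -4·2 + 2·5 + 2·1 = -36
  a_6 = 2·-36 + -4·-20 + 2·2 + 2·5 = 22
  a_7 = 2·22 + -4·-36 + 2·-20 + 2·2 = 152
  a_8 = 2·152 + -4·22 + 2·-36 + 2·-20 = 104
  a_9 = 2·104 + -4·152 + 2·22 + 2·-36 = -428
  a_10 = 2·-428 + -4·104 + 2·152 + 2·22 = -924
  a_11 = 2·-924 + -4·-428 + 2·104 + 2·152 = 376
  a_12 = 2·376 + -4·-924 + 2·-428 + 2·104 = 3800
  a_13 = 2·3800 + -4·376 + 2·-924 + 2·-428 = 3392
  a_14 = 2·3392 + -4·3800 + 2·376 + 2·-924 = -9512

2,-4,2,2 ; -9512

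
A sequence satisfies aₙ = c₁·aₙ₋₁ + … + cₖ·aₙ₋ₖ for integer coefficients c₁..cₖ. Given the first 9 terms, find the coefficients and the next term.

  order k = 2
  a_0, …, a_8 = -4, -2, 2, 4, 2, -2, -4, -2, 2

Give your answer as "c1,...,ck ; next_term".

  a_2 = 1·-2 + -1·-4 = 2
  a_3 = 1·2 + -1·-2 = 4
  a_4 = 1·4 + -1·2 = 2
  a_5 = 1·2 + -1·4 = -2
  a_6 = 1·-2 + -1·2 = -4
  a_7 = 1·-4 + -1·-2 = -2
  a_8 = 1·-2 + -1·-4 = 2
  a_9 = 1·2 + -1·-2 = 4

1,-1 ; 4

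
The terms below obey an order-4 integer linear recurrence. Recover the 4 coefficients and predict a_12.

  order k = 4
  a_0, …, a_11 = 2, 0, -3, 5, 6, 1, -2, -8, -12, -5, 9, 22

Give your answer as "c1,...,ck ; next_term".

1,-1,0,-1 ; 25

  a_4 = 1·5 + -1·-3 + 0·0 + -1·2 = 6
  a_5 = 1·6 + -1·5 + 0·-3 + -1·0 = 1
  a_6 = 1·1 + -1·6 + 0·5 + -1·-3 = -2
  a_7 = 1·-2 + -1·1 + 0·6 + -1·5 = -8
  a_8 = 1·-8 + -1·-2 + 0·1 + -1·6 = -12
  a_9 = 1·-12 + -1·-8 + 0·-2 + -1·1 = -5
  a_10 = 1·-5 + -1·-12 + 0·-8 + -1·-2 = 9
  a_11 = 1·9 + -1·-5 + 0·-12 + -1·-8 = 22
  a_12 = 1·22 + -1·9 + 0·-5 + -1·-12 = 25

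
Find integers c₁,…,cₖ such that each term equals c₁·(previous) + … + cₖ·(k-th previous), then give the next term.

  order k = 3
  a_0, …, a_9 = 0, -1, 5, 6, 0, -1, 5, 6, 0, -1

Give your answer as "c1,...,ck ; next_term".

1,-1,1 ; 5

  a_3 = 1·5 + -1·-1 + 1·0 = 6
  a_4 = 1·6 + -1·5 + 1·-1 = 0
  a_5 = 1·0 + -1·6 + 1·5 = -1
  a_6 = 1·-1 + -1·0 + 1·6 = 5
  a_7 = 1·5 + -1·-1 + 1·0 = 6
  a_8 = 1·6 + -1·5 + 1·-1 = 0
  a_9 = 1·0 + -1·6 + 1·5 = -1
  a_10 = 1·-1 + -1·0 + 1·6 = 5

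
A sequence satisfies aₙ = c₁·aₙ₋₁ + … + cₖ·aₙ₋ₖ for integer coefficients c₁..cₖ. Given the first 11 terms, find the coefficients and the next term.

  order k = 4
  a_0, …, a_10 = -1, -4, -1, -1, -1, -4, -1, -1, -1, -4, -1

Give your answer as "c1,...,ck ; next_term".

0,0,0,1 ; -1

  a_4 = 0·-1 + 0·-1 + 0·-4 + 1·-1 = -1
  a_5 = 0·-1 + 0·-1 + 0·-1 + 1·-4 = -4
  a_6 = 0·-4 + 0·-1 + 0·-1 + 1·-1 = -1
  a_7 = 0·-1 + 0·-4 + 0·-1 + 1·-1 = -1
  a_8 = 0·-1 + 0·-1 + 0·-4 + 1·-1 = -1
  a_9 = 0·-1 + 0·-1 + 0·-1 + 1·-4 = -4
  a_10 = 0·-4 + 0·-1 + 0·-1 + 1·-1 = -1
  a_11 = 0·-1 + 0·-4 + 0·-1 + 1·-1 = -1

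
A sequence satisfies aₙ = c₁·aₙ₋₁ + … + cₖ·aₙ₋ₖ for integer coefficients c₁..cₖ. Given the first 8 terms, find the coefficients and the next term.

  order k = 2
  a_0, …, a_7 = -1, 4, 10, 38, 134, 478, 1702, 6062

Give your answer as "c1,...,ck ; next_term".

  a_2 = 3·4 + 2·-1 = 10
  a_3 = 3·10 + 2·4 = 38
  a_4 = 3·38 + 2·10 = 134
  a_5 = 3·134 + 2·38 = 478
  a_6 = 3·478 + 2·134 = 1702
  a_7 = 3·1702 + 2·478 = 6062
  a_8 = 3·6062 + 2·1702 = 21590

3,2 ; 21590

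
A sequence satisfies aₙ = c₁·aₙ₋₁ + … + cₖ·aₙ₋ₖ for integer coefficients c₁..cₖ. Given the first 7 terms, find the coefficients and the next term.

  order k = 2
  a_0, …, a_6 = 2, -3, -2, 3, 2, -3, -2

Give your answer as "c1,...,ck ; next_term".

0,-1 ; 3

  a_2 = 0·-3 + -1·2 = -2
  a_3 = 0·-2 + -1·-3 = 3
  a_4 = 0·3 + -1·-2 = 2
  a_5 = 0·2 + -1·3 = -3
  a_6 = 0·-3 + -1·2 = -2
  a_7 = 0·-2 + -1·-3 = 3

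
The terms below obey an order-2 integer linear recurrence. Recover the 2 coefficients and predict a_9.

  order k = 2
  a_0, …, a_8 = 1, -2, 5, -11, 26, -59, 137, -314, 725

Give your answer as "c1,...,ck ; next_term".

  a_2 = -1·-2 + 3·1 = 5
  a_3 = -1·5 + 3·-2 = -11
  a_4 = -1·-11 + 3·5 = 26
  a_5 = -1·26 + 3·-11 = -59
  a_6 = -1·-59 + 3·26 = 137
  a_7 = -1·137 + 3·-59 = -314
  a_8 = -1·-314 + 3·137 = 725
  a_9 = -1·725 + 3·-314 = -1667

-1,3 ; -1667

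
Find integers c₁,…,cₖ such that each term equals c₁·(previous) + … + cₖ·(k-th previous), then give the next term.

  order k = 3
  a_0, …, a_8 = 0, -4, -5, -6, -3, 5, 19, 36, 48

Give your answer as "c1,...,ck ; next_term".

2,-1,-1 ; 41

  a_3 = 2·-5 + -1·-4 + -1·0 = -6
  a_4 = 2·-6 + -1·-5 + -1·-4 = -3
  a_5 = 2·-3 + -1·-6 + -1·-5 = 5
  a_6 = 2·5 + -1·-3 + -1·-6 = 19
  a_7 = 2·19 + -1·5 + -1·-3 = 36
  a_8 = 2·36 + -1·19 + -1·5 = 48
  a_9 = 2·48 + -1·36 + -1·19 = 41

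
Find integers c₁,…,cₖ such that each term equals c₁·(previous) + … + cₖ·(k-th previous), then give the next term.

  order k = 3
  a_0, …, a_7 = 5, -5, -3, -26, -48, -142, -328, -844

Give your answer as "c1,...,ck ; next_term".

2,2,-2 ; -2060

  a_3 = 2·-3 + 2·-5 + -2·5 = -26
  a_4 = 2·-26 + 2·-3 + -2·-5 = -48
  a_5 = 2·-48 + 2·-26 + -2·-3 = -142
  a_6 = 2·-142 + 2·-48 + -2·-26 = -328
  a_7 = 2·-328 + 2·-142 + -2·-48 = -844
  a_8 = 2·-844 + 2·-328 + -2·-142 = -2060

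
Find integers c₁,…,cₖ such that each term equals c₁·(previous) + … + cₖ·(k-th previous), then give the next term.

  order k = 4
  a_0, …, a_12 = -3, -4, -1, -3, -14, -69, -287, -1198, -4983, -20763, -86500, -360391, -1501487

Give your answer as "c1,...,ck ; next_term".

  a_4 = 4·-3 + 1·-1 + -2·-4 + 3·-3 = -14
  a_5 = 4·-14 + 1·-3 + -2·-1 + 3·-4 = -69
  a_6 = 4·-69 + 1·-14 + -2·-3 + 3·-1 = -287
  a_7 = 4·-287 + 1·-69 + -2·-14 + 3·-3 = -1198
  a_8 = 4·-1198 + 1·-287 + -2·-69 + 3·-14 = -4983
  a_9 = 4·-4983 + 1·-1198 + -2·-287 + 3·-69 = -20763
  a_10 = 4·-20763 + 1·-4983 + -2·-1198 + 3·-287 = -86500
  a_11 = 4·-86500 + 1·-20763 + -2·-4983 + 3·-1198 = -360391
  a_12 = 4·-360391 + 1·-86500 + -2·-20763 + 3·-4983 = -1501487
  a_13 = 4·-1501487 + 1·-360391 + -2·-86500 + 3·-20763 = -6255628

4,1,-2,3 ; -6255628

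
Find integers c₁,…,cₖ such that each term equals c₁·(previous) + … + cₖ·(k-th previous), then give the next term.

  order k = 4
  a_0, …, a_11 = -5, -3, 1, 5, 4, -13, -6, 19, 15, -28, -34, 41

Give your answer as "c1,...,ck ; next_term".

-1,-2,-2,-1 ; 68

  a_4 = -1·5 + -2·1 + -2·-3 + -1·-5 = 4
  a_5 = -1·4 + -2·5 + -2·1 + -1·-3 = -13
  a_6 = -1·-13 + -2·4 + -2·5 + -1·1 = -6
  a_7 = -1·-6 + -2·-13 + -2·4 + -1·5 = 19
  a_8 = -1·19 + -2·-6 + -2·-13 + -1·4 = 15
  a_9 = -1·15 + -2·19 + -2·-6 + -1·-13 = -28
  a_10 = -1·-28 + -2·15 + -2·19 + -1·-6 = -34
  a_11 = -1·-34 + -2·-28 + -2·15 + -1·19 = 41
  a_12 = -1·41 + -2·-34 + -2·-28 + -1·15 = 68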